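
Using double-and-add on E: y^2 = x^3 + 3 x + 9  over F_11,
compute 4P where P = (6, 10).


k = 4 = 100_2 (binary, LSB first: 001)
Double-and-add from P = (6, 10):
  bit 0 = 0: acc unchanged = O
  bit 1 = 0: acc unchanged = O
  bit 2 = 1: acc = O + (0, 8) = (0, 8)

4P = (0, 8)


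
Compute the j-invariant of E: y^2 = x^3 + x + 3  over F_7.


Delta = -16(4 a^3 + 27 b^2) mod 7 = 3
-1728 * (4 a)^3 = -1728 * (4*1)^3 mod 7 = 1
j = 1 * 3^(-1) mod 7 = 5

j = 5 (mod 7)


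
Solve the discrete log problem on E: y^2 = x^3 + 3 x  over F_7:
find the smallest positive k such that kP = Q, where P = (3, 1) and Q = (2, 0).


Enumerate multiples of P until we hit Q = (2, 0):
  1P = (3, 1)
  2P = (2, 0)
Match found at i = 2.

k = 2


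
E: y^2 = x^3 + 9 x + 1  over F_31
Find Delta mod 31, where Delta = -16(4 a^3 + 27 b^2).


4 a^3 + 27 b^2 = 4*9^3 + 27*1^2 = 2916 + 27 = 2943
Delta = -16 * (2943) = -47088
Delta mod 31 = 1

Delta = 1 (mod 31)


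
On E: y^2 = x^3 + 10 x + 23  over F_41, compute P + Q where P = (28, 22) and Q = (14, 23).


P != Q, so use the chord formula.
s = (y2 - y1) / (x2 - x1) = (1) / (27) mod 41 = 38
x3 = s^2 - x1 - x2 mod 41 = 38^2 - 28 - 14 = 8
y3 = s (x1 - x3) - y1 mod 41 = 38 * (28 - 8) - 22 = 0

P + Q = (8, 0)


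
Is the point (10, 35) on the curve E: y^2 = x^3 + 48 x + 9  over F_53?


Check whether y^2 = x^3 + 48 x + 9 (mod 53) for (x, y) = (10, 35).
LHS: y^2 = 35^2 mod 53 = 6
RHS: x^3 + 48 x + 9 = 10^3 + 48*10 + 9 mod 53 = 5
LHS != RHS

No, not on the curve


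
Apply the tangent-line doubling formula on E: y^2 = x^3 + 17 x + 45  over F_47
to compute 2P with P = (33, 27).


Doubling: s = (3 x1^2 + a) / (2 y1)
s = (3*33^2 + 17) / (2*27) mod 47 = 26
x3 = s^2 - 2 x1 mod 47 = 26^2 - 2*33 = 46
y3 = s (x1 - x3) - y1 mod 47 = 26 * (33 - 46) - 27 = 11

2P = (46, 11)


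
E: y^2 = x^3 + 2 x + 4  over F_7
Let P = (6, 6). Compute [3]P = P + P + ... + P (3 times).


k = 3 = 11_2 (binary, LSB first: 11)
Double-and-add from P = (6, 6):
  bit 0 = 1: acc = O + (6, 6) = (6, 6)
  bit 1 = 1: acc = (6, 6) + (3, 4) = (0, 5)

3P = (0, 5)


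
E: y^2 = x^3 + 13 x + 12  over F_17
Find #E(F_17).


For each x in F_17, count y with y^2 = x^3 + 13 x + 12 mod 17:
  x = 1: RHS = 9, y in [3, 14]  -> 2 point(s)
  x = 4: RHS = 9, y in [3, 14]  -> 2 point(s)
  x = 5: RHS = 15, y in [7, 10]  -> 2 point(s)
  x = 6: RHS = 0, y in [0]  -> 1 point(s)
  x = 7: RHS = 4, y in [2, 15]  -> 2 point(s)
  x = 8: RHS = 16, y in [4, 13]  -> 2 point(s)
  x = 9: RHS = 8, y in [5, 12]  -> 2 point(s)
  x = 12: RHS = 9, y in [3, 14]  -> 2 point(s)
  x = 13: RHS = 15, y in [7, 10]  -> 2 point(s)
  x = 16: RHS = 15, y in [7, 10]  -> 2 point(s)
Affine points: 19. Add the point at infinity: total = 20.

#E(F_17) = 20


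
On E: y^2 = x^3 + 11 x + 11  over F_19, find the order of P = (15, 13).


Compute successive multiples of P until we hit O:
  1P = (15, 13)
  2P = (17, 0)
  3P = (15, 6)
  4P = O

ord(P) = 4


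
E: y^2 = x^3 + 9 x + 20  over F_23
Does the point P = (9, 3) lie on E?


Check whether y^2 = x^3 + 9 x + 20 (mod 23) for (x, y) = (9, 3).
LHS: y^2 = 3^2 mod 23 = 9
RHS: x^3 + 9 x + 20 = 9^3 + 9*9 + 20 mod 23 = 2
LHS != RHS

No, not on the curve


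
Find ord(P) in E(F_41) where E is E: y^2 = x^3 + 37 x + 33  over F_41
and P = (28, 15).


Compute successive multiples of P until we hit O:
  1P = (28, 15)
  2P = (27, 25)
  3P = (4, 32)
  4P = (10, 3)
  5P = (8, 12)
  6P = (0, 22)
  7P = (31, 37)
  8P = (13, 13)
  ... (continuing to 51P)
  51P = O

ord(P) = 51


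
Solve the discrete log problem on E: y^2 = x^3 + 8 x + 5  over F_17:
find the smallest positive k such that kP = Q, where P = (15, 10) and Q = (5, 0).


Enumerate multiples of P until we hit Q = (5, 0):
  1P = (15, 10)
  2P = (5, 0)
Match found at i = 2.

k = 2


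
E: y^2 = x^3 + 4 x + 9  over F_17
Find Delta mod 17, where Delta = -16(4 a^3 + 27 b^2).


4 a^3 + 27 b^2 = 4*4^3 + 27*9^2 = 256 + 2187 = 2443
Delta = -16 * (2443) = -39088
Delta mod 17 = 12

Delta = 12 (mod 17)


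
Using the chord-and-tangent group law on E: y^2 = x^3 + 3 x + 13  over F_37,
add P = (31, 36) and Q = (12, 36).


P != Q, so use the chord formula.
s = (y2 - y1) / (x2 - x1) = (0) / (18) mod 37 = 0
x3 = s^2 - x1 - x2 mod 37 = 0^2 - 31 - 12 = 31
y3 = s (x1 - x3) - y1 mod 37 = 0 * (31 - 31) - 36 = 1

P + Q = (31, 1)


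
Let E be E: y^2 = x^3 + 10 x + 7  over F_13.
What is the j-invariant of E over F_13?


Delta = -16(4 a^3 + 27 b^2) mod 13 = 8
-1728 * (4 a)^3 = -1728 * (4*10)^3 mod 13 = 1
j = 1 * 8^(-1) mod 13 = 5

j = 5 (mod 13)


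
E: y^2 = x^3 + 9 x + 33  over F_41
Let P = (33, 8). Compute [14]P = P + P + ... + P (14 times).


k = 14 = 1110_2 (binary, LSB first: 0111)
Double-and-add from P = (33, 8):
  bit 0 = 0: acc unchanged = O
  bit 1 = 1: acc = O + (34, 23) = (34, 23)
  bit 2 = 1: acc = (34, 23) + (10, 37) = (13, 16)
  bit 3 = 1: acc = (13, 16) + (26, 7) = (10, 4)

14P = (10, 4)


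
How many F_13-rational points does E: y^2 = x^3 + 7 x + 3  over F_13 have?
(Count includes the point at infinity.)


For each x in F_13, count y with y^2 = x^3 + 7 x + 3 mod 13:
  x = 0: RHS = 3, y in [4, 9]  -> 2 point(s)
  x = 2: RHS = 12, y in [5, 8]  -> 2 point(s)
  x = 3: RHS = 12, y in [5, 8]  -> 2 point(s)
  x = 4: RHS = 4, y in [2, 11]  -> 2 point(s)
  x = 6: RHS = 1, y in [1, 12]  -> 2 point(s)
  x = 8: RHS = 12, y in [5, 8]  -> 2 point(s)
Affine points: 12. Add the point at infinity: total = 13.

#E(F_13) = 13


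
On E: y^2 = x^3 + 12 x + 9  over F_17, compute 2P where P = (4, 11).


Doubling: s = (3 x1^2 + a) / (2 y1)
s = (3*4^2 + 12) / (2*11) mod 17 = 12
x3 = s^2 - 2 x1 mod 17 = 12^2 - 2*4 = 0
y3 = s (x1 - x3) - y1 mod 17 = 12 * (4 - 0) - 11 = 3

2P = (0, 3)


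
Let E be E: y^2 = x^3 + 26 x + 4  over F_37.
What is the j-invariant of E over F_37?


Delta = -16(4 a^3 + 27 b^2) mod 37 = 17
-1728 * (4 a)^3 = -1728 * (4*26)^3 mod 37 = 1
j = 1 * 17^(-1) mod 37 = 24

j = 24 (mod 37)


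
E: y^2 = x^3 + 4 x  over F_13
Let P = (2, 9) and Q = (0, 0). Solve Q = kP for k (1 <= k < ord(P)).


Enumerate multiples of P until we hit Q = (0, 0):
  1P = (2, 9)
  2P = (0, 0)
Match found at i = 2.

k = 2


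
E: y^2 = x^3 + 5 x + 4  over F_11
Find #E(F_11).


For each x in F_11, count y with y^2 = x^3 + 5 x + 4 mod 11:
  x = 0: RHS = 4, y in [2, 9]  -> 2 point(s)
  x = 2: RHS = 0, y in [0]  -> 1 point(s)
  x = 4: RHS = 0, y in [0]  -> 1 point(s)
  x = 5: RHS = 0, y in [0]  -> 1 point(s)
  x = 10: RHS = 9, y in [3, 8]  -> 2 point(s)
Affine points: 7. Add the point at infinity: total = 8.

#E(F_11) = 8


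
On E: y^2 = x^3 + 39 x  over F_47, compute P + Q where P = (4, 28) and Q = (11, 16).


P != Q, so use the chord formula.
s = (y2 - y1) / (x2 - x1) = (35) / (7) mod 47 = 5
x3 = s^2 - x1 - x2 mod 47 = 5^2 - 4 - 11 = 10
y3 = s (x1 - x3) - y1 mod 47 = 5 * (4 - 10) - 28 = 36

P + Q = (10, 36)


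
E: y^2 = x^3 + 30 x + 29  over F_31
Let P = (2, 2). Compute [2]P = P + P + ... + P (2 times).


k = 2 = 10_2 (binary, LSB first: 01)
Double-and-add from P = (2, 2):
  bit 0 = 0: acc unchanged = O
  bit 1 = 1: acc = O + (21, 0) = (21, 0)

2P = (21, 0)


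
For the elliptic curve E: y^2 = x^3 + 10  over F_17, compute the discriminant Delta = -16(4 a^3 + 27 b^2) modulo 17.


4 a^3 + 27 b^2 = 4*0^3 + 27*10^2 = 0 + 2700 = 2700
Delta = -16 * (2700) = -43200
Delta mod 17 = 14

Delta = 14 (mod 17)


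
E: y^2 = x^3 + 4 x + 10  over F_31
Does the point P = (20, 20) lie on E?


Check whether y^2 = x^3 + 4 x + 10 (mod 31) for (x, y) = (20, 20).
LHS: y^2 = 20^2 mod 31 = 28
RHS: x^3 + 4 x + 10 = 20^3 + 4*20 + 10 mod 31 = 30
LHS != RHS

No, not on the curve


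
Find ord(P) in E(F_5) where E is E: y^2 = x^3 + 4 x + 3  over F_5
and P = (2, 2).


Compute successive multiples of P until we hit O:
  1P = (2, 2)
  2P = (2, 3)
  3P = O

ord(P) = 3


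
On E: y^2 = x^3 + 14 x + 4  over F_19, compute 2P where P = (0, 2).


Doubling: s = (3 x1^2 + a) / (2 y1)
s = (3*0^2 + 14) / (2*2) mod 19 = 13
x3 = s^2 - 2 x1 mod 19 = 13^2 - 2*0 = 17
y3 = s (x1 - x3) - y1 mod 19 = 13 * (0 - 17) - 2 = 5

2P = (17, 5)


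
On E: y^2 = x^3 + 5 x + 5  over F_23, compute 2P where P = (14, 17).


Doubling: s = (3 x1^2 + a) / (2 y1)
s = (3*14^2 + 5) / (2*17) mod 23 = 10
x3 = s^2 - 2 x1 mod 23 = 10^2 - 2*14 = 3
y3 = s (x1 - x3) - y1 mod 23 = 10 * (14 - 3) - 17 = 1

2P = (3, 1)


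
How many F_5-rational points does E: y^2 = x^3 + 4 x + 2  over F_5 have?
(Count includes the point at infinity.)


For each x in F_5, count y with y^2 = x^3 + 4 x + 2 mod 5:
  x = 3: RHS = 1, y in [1, 4]  -> 2 point(s)
Affine points: 2. Add the point at infinity: total = 3.

#E(F_5) = 3


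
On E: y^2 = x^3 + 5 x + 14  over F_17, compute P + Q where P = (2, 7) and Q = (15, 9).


P != Q, so use the chord formula.
s = (y2 - y1) / (x2 - x1) = (2) / (13) mod 17 = 8
x3 = s^2 - x1 - x2 mod 17 = 8^2 - 2 - 15 = 13
y3 = s (x1 - x3) - y1 mod 17 = 8 * (2 - 13) - 7 = 7

P + Q = (13, 7)


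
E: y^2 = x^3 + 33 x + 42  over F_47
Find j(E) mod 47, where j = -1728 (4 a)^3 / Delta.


Delta = -16(4 a^3 + 27 b^2) mod 47 = 34
-1728 * (4 a)^3 = -1728 * (4*33)^3 mod 47 = 18
j = 18 * 34^(-1) mod 47 = 42

j = 42 (mod 47)


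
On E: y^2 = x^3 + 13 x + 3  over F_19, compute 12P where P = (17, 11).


k = 12 = 1100_2 (binary, LSB first: 0011)
Double-and-add from P = (17, 11):
  bit 0 = 0: acc unchanged = O
  bit 1 = 0: acc unchanged = O
  bit 2 = 1: acc = O + (12, 5) = (12, 5)
  bit 3 = 1: acc = (12, 5) + (4, 9) = (8, 12)

12P = (8, 12)


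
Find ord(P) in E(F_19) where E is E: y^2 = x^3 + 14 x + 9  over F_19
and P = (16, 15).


Compute successive multiples of P until we hit O:
  1P = (16, 15)
  2P = (10, 16)
  3P = (2, 8)
  4P = (6, 9)
  5P = (8, 5)
  6P = (12, 9)
  7P = (17, 12)
  8P = (14, 17)
  ... (continuing to 23P)
  23P = O

ord(P) = 23


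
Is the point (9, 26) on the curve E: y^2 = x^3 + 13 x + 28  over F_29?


Check whether y^2 = x^3 + 13 x + 28 (mod 29) for (x, y) = (9, 26).
LHS: y^2 = 26^2 mod 29 = 9
RHS: x^3 + 13 x + 28 = 9^3 + 13*9 + 28 mod 29 = 4
LHS != RHS

No, not on the curve


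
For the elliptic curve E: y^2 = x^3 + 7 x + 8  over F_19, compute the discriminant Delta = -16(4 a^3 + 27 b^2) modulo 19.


4 a^3 + 27 b^2 = 4*7^3 + 27*8^2 = 1372 + 1728 = 3100
Delta = -16 * (3100) = -49600
Delta mod 19 = 9

Delta = 9 (mod 19)


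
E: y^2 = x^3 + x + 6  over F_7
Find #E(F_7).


For each x in F_7, count y with y^2 = x^3 + 1 x + 6 mod 7:
  x = 1: RHS = 1, y in [1, 6]  -> 2 point(s)
  x = 2: RHS = 2, y in [3, 4]  -> 2 point(s)
  x = 3: RHS = 1, y in [1, 6]  -> 2 point(s)
  x = 4: RHS = 4, y in [2, 5]  -> 2 point(s)
  x = 6: RHS = 4, y in [2, 5]  -> 2 point(s)
Affine points: 10. Add the point at infinity: total = 11.

#E(F_7) = 11


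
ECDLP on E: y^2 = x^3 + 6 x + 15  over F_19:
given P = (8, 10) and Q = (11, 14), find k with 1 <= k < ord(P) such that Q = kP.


Enumerate multiples of P until we hit Q = (11, 14):
  1P = (8, 10)
  2P = (10, 12)
  3P = (2, 15)
  4P = (6, 1)
  5P = (11, 5)
  6P = (7, 1)
  7P = (9, 0)
  8P = (7, 18)
  9P = (11, 14)
Match found at i = 9.

k = 9


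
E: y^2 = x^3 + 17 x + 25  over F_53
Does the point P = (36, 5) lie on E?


Check whether y^2 = x^3 + 17 x + 25 (mod 53) for (x, y) = (36, 5).
LHS: y^2 = 5^2 mod 53 = 25
RHS: x^3 + 17 x + 25 = 36^3 + 17*36 + 25 mod 53 = 17
LHS != RHS

No, not on the curve


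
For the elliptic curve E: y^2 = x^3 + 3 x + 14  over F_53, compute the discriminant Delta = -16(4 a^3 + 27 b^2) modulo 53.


4 a^3 + 27 b^2 = 4*3^3 + 27*14^2 = 108 + 5292 = 5400
Delta = -16 * (5400) = -86400
Delta mod 53 = 43

Delta = 43 (mod 53)


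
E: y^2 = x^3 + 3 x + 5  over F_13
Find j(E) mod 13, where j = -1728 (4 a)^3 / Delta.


Delta = -16(4 a^3 + 27 b^2) mod 13 = 4
-1728 * (4 a)^3 = -1728 * (4*3)^3 mod 13 = 12
j = 12 * 4^(-1) mod 13 = 3

j = 3 (mod 13)


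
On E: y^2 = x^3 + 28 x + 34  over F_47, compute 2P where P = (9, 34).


Doubling: s = (3 x1^2 + a) / (2 y1)
s = (3*9^2 + 28) / (2*34) mod 47 = 42
x3 = s^2 - 2 x1 mod 47 = 42^2 - 2*9 = 7
y3 = s (x1 - x3) - y1 mod 47 = 42 * (9 - 7) - 34 = 3

2P = (7, 3)


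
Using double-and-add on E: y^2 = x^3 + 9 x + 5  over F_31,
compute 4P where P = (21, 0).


k = 4 = 100_2 (binary, LSB first: 001)
Double-and-add from P = (21, 0):
  bit 0 = 0: acc unchanged = O
  bit 1 = 0: acc unchanged = O
  bit 2 = 1: acc = O + O = O

4P = O


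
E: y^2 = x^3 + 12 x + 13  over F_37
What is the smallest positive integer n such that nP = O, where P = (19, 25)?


Compute successive multiples of P until we hit O:
  1P = (19, 25)
  2P = (15, 33)
  3P = (7, 25)
  4P = (11, 12)
  5P = (16, 3)
  6P = (27, 15)
  7P = (18, 20)
  8P = (25, 19)
  ... (continuing to 38P)
  38P = O

ord(P) = 38


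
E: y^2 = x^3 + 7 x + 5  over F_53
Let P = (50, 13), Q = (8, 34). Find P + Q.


P != Q, so use the chord formula.
s = (y2 - y1) / (x2 - x1) = (21) / (11) mod 53 = 26
x3 = s^2 - x1 - x2 mod 53 = 26^2 - 50 - 8 = 35
y3 = s (x1 - x3) - y1 mod 53 = 26 * (50 - 35) - 13 = 6

P + Q = (35, 6)


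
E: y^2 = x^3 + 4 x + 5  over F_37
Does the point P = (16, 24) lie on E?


Check whether y^2 = x^3 + 4 x + 5 (mod 37) for (x, y) = (16, 24).
LHS: y^2 = 24^2 mod 37 = 21
RHS: x^3 + 4 x + 5 = 16^3 + 4*16 + 5 mod 37 = 21
LHS = RHS

Yes, on the curve


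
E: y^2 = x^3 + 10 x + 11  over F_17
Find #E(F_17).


For each x in F_17, count y with y^2 = x^3 + 10 x + 11 mod 17:
  x = 3: RHS = 0, y in [0]  -> 1 point(s)
  x = 4: RHS = 13, y in [8, 9]  -> 2 point(s)
  x = 5: RHS = 16, y in [4, 13]  -> 2 point(s)
  x = 6: RHS = 15, y in [7, 10]  -> 2 point(s)
  x = 7: RHS = 16, y in [4, 13]  -> 2 point(s)
  x = 8: RHS = 8, y in [5, 12]  -> 2 point(s)
  x = 13: RHS = 9, y in [3, 14]  -> 2 point(s)
  x = 15: RHS = 0, y in [0]  -> 1 point(s)
  x = 16: RHS = 0, y in [0]  -> 1 point(s)
Affine points: 15. Add the point at infinity: total = 16.

#E(F_17) = 16


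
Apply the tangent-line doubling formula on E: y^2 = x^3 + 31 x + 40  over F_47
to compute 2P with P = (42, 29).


Doubling: s = (3 x1^2 + a) / (2 y1)
s = (3*42^2 + 31) / (2*29) mod 47 = 31
x3 = s^2 - 2 x1 mod 47 = 31^2 - 2*42 = 31
y3 = s (x1 - x3) - y1 mod 47 = 31 * (42 - 31) - 29 = 30

2P = (31, 30)


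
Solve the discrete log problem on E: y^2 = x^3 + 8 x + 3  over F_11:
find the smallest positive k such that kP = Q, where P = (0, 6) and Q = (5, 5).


Enumerate multiples of P until we hit Q = (5, 5):
  1P = (0, 6)
  2P = (9, 10)
  3P = (6, 6)
  4P = (5, 5)
Match found at i = 4.

k = 4


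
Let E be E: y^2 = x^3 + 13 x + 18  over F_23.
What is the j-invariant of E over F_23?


Delta = -16(4 a^3 + 27 b^2) mod 23 = 1
-1728 * (4 a)^3 = -1728 * (4*13)^3 mod 23 = 19
j = 19 * 1^(-1) mod 23 = 19

j = 19 (mod 23)


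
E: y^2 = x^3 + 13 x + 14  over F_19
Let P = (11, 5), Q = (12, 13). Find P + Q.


P != Q, so use the chord formula.
s = (y2 - y1) / (x2 - x1) = (8) / (1) mod 19 = 8
x3 = s^2 - x1 - x2 mod 19 = 8^2 - 11 - 12 = 3
y3 = s (x1 - x3) - y1 mod 19 = 8 * (11 - 3) - 5 = 2

P + Q = (3, 2)


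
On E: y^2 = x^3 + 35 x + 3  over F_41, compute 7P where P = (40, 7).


k = 7 = 111_2 (binary, LSB first: 111)
Double-and-add from P = (40, 7):
  bit 0 = 1: acc = O + (40, 7) = (40, 7)
  bit 1 = 1: acc = (40, 7) + (1, 11) = (4, 24)
  bit 2 = 1: acc = (4, 24) + (2, 32) = (10, 0)

7P = (10, 0)


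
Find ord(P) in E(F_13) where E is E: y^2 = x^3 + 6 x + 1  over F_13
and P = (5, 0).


Compute successive multiples of P until we hit O:
  1P = (5, 0)
  2P = O

ord(P) = 2


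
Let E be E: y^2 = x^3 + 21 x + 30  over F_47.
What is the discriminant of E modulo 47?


4 a^3 + 27 b^2 = 4*21^3 + 27*30^2 = 37044 + 24300 = 61344
Delta = -16 * (61344) = -981504
Delta mod 47 = 44

Delta = 44 (mod 47)


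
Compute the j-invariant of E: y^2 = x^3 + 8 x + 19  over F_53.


Delta = -16(4 a^3 + 27 b^2) mod 53 = 13
-1728 * (4 a)^3 = -1728 * (4*8)^3 mod 53 = 29
j = 29 * 13^(-1) mod 53 = 43

j = 43 (mod 53)


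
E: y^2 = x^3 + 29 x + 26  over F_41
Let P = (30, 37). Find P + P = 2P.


Doubling: s = (3 x1^2 + a) / (2 y1)
s = (3*30^2 + 29) / (2*37) mod 41 = 33
x3 = s^2 - 2 x1 mod 41 = 33^2 - 2*30 = 4
y3 = s (x1 - x3) - y1 mod 41 = 33 * (30 - 4) - 37 = 1

2P = (4, 1)


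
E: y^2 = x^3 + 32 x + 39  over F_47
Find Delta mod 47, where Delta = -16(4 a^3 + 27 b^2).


4 a^3 + 27 b^2 = 4*32^3 + 27*39^2 = 131072 + 41067 = 172139
Delta = -16 * (172139) = -2754224
Delta mod 47 = 23

Delta = 23 (mod 47)


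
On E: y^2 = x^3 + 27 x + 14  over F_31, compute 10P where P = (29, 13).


k = 10 = 1010_2 (binary, LSB first: 0101)
Double-and-add from P = (29, 13):
  bit 0 = 0: acc unchanged = O
  bit 1 = 1: acc = O + (14, 25) = (14, 25)
  bit 2 = 0: acc unchanged = (14, 25)
  bit 3 = 1: acc = (14, 25) + (9, 26) = (13, 12)

10P = (13, 12)


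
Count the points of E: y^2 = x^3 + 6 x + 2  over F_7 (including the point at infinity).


For each x in F_7, count y with y^2 = x^3 + 6 x + 2 mod 7:
  x = 0: RHS = 2, y in [3, 4]  -> 2 point(s)
  x = 1: RHS = 2, y in [3, 4]  -> 2 point(s)
  x = 2: RHS = 1, y in [1, 6]  -> 2 point(s)
  x = 6: RHS = 2, y in [3, 4]  -> 2 point(s)
Affine points: 8. Add the point at infinity: total = 9.

#E(F_7) = 9


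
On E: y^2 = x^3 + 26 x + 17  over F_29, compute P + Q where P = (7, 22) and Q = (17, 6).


P != Q, so use the chord formula.
s = (y2 - y1) / (x2 - x1) = (13) / (10) mod 29 = 10
x3 = s^2 - x1 - x2 mod 29 = 10^2 - 7 - 17 = 18
y3 = s (x1 - x3) - y1 mod 29 = 10 * (7 - 18) - 22 = 13

P + Q = (18, 13)


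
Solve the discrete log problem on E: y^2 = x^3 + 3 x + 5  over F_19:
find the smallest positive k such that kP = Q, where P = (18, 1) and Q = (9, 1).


Enumerate multiples of P until we hit Q = (9, 1):
  1P = (18, 1)
  2P = (11, 1)
  3P = (9, 18)
  4P = (8, 16)
  5P = (0, 10)
  6P = (6, 12)
  7P = (6, 7)
  8P = (0, 9)
  9P = (8, 3)
  10P = (9, 1)
Match found at i = 10.

k = 10


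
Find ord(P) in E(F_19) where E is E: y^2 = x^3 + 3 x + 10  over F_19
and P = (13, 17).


Compute successive multiples of P until we hit O:
  1P = (13, 17)
  2P = (9, 5)
  3P = (6, 4)
  4P = (5, 6)
  5P = (2, 10)
  6P = (11, 5)
  7P = (12, 8)
  8P = (18, 14)
  ... (continuing to 17P)
  17P = O

ord(P) = 17


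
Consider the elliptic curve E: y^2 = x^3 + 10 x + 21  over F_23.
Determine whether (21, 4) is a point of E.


Check whether y^2 = x^3 + 10 x + 21 (mod 23) for (x, y) = (21, 4).
LHS: y^2 = 4^2 mod 23 = 16
RHS: x^3 + 10 x + 21 = 21^3 + 10*21 + 21 mod 23 = 16
LHS = RHS

Yes, on the curve


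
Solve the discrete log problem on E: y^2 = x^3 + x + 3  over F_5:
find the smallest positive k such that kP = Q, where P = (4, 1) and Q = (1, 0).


Enumerate multiples of P until we hit Q = (1, 0):
  1P = (4, 1)
  2P = (1, 0)
Match found at i = 2.

k = 2


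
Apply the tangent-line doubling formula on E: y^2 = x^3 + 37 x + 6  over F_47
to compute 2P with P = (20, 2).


Doubling: s = (3 x1^2 + a) / (2 y1)
s = (3*20^2 + 37) / (2*2) mod 47 = 39
x3 = s^2 - 2 x1 mod 47 = 39^2 - 2*20 = 24
y3 = s (x1 - x3) - y1 mod 47 = 39 * (20 - 24) - 2 = 30

2P = (24, 30)


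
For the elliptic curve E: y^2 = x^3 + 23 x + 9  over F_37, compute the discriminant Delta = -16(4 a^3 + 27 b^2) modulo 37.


4 a^3 + 27 b^2 = 4*23^3 + 27*9^2 = 48668 + 2187 = 50855
Delta = -16 * (50855) = -813680
Delta mod 37 = 24

Delta = 24 (mod 37)


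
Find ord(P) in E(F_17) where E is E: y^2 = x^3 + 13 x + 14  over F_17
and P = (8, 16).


Compute successive multiples of P until we hit O:
  1P = (8, 16)
  2P = (14, 4)
  3P = (16, 0)
  4P = (14, 13)
  5P = (8, 1)
  6P = O

ord(P) = 6


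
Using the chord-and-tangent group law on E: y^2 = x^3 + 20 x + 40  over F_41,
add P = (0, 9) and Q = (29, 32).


P != Q, so use the chord formula.
s = (y2 - y1) / (x2 - x1) = (23) / (29) mod 41 = 22
x3 = s^2 - x1 - x2 mod 41 = 22^2 - 0 - 29 = 4
y3 = s (x1 - x3) - y1 mod 41 = 22 * (0 - 4) - 9 = 26

P + Q = (4, 26)


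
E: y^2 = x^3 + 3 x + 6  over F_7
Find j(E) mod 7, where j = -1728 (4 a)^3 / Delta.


Delta = -16(4 a^3 + 27 b^2) mod 7 = 3
-1728 * (4 a)^3 = -1728 * (4*3)^3 mod 7 = 6
j = 6 * 3^(-1) mod 7 = 2

j = 2 (mod 7)


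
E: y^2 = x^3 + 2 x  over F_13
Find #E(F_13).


For each x in F_13, count y with y^2 = x^3 + 2 x + 0 mod 13:
  x = 0: RHS = 0, y in [0]  -> 1 point(s)
  x = 1: RHS = 3, y in [4, 9]  -> 2 point(s)
  x = 2: RHS = 12, y in [5, 8]  -> 2 point(s)
  x = 11: RHS = 1, y in [1, 12]  -> 2 point(s)
  x = 12: RHS = 10, y in [6, 7]  -> 2 point(s)
Affine points: 9. Add the point at infinity: total = 10.

#E(F_13) = 10


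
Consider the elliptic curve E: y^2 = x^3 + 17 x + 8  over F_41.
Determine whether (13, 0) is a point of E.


Check whether y^2 = x^3 + 17 x + 8 (mod 41) for (x, y) = (13, 0).
LHS: y^2 = 0^2 mod 41 = 0
RHS: x^3 + 17 x + 8 = 13^3 + 17*13 + 8 mod 41 = 7
LHS != RHS

No, not on the curve


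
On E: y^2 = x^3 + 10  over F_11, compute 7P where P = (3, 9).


k = 7 = 111_2 (binary, LSB first: 111)
Double-and-add from P = (3, 9):
  bit 0 = 1: acc = O + (3, 9) = (3, 9)
  bit 1 = 1: acc = (3, 9) + (10, 8) = (7, 1)
  bit 2 = 1: acc = (7, 1) + (5, 6) = (8, 7)

7P = (8, 7)


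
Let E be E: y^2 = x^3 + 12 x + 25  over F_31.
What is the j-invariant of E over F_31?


Delta = -16(4 a^3 + 27 b^2) mod 31 = 26
-1728 * (4 a)^3 = -1728 * (4*12)^3 mod 31 = 27
j = 27 * 26^(-1) mod 31 = 7

j = 7 (mod 31)


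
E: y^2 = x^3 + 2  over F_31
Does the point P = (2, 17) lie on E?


Check whether y^2 = x^3 + 0 x + 2 (mod 31) for (x, y) = (2, 17).
LHS: y^2 = 17^2 mod 31 = 10
RHS: x^3 + 0 x + 2 = 2^3 + 0*2 + 2 mod 31 = 10
LHS = RHS

Yes, on the curve


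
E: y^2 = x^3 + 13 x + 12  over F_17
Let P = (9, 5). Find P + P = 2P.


Doubling: s = (3 x1^2 + a) / (2 y1)
s = (3*9^2 + 13) / (2*5) mod 17 = 12
x3 = s^2 - 2 x1 mod 17 = 12^2 - 2*9 = 7
y3 = s (x1 - x3) - y1 mod 17 = 12 * (9 - 7) - 5 = 2

2P = (7, 2)


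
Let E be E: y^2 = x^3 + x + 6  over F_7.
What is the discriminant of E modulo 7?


4 a^3 + 27 b^2 = 4*1^3 + 27*6^2 = 4 + 972 = 976
Delta = -16 * (976) = -15616
Delta mod 7 = 1

Delta = 1 (mod 7)


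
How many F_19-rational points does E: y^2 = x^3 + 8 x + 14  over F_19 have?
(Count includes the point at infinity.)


For each x in F_19, count y with y^2 = x^3 + 8 x + 14 mod 19:
  x = 1: RHS = 4, y in [2, 17]  -> 2 point(s)
  x = 2: RHS = 0, y in [0]  -> 1 point(s)
  x = 8: RHS = 1, y in [1, 18]  -> 2 point(s)
  x = 9: RHS = 17, y in [6, 13]  -> 2 point(s)
  x = 10: RHS = 11, y in [7, 12]  -> 2 point(s)
  x = 13: RHS = 16, y in [4, 15]  -> 2 point(s)
  x = 14: RHS = 1, y in [1, 18]  -> 2 point(s)
  x = 16: RHS = 1, y in [1, 18]  -> 2 point(s)
  x = 17: RHS = 9, y in [3, 16]  -> 2 point(s)
  x = 18: RHS = 5, y in [9, 10]  -> 2 point(s)
Affine points: 19. Add the point at infinity: total = 20.

#E(F_19) = 20


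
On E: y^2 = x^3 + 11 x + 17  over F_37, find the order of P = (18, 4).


Compute successive multiples of P until we hit O:
  1P = (18, 4)
  2P = (5, 7)
  3P = (25, 9)
  4P = (30, 35)
  5P = (17, 14)
  6P = (28, 22)
  7P = (12, 29)
  8P = (11, 10)
  ... (continuing to 17P)
  17P = O

ord(P) = 17


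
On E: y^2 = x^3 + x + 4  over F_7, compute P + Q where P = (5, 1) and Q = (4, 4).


P != Q, so use the chord formula.
s = (y2 - y1) / (x2 - x1) = (3) / (6) mod 7 = 4
x3 = s^2 - x1 - x2 mod 7 = 4^2 - 5 - 4 = 0
y3 = s (x1 - x3) - y1 mod 7 = 4 * (5 - 0) - 1 = 5

P + Q = (0, 5)


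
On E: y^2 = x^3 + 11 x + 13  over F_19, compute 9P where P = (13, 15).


k = 9 = 1001_2 (binary, LSB first: 1001)
Double-and-add from P = (13, 15):
  bit 0 = 1: acc = O + (13, 15) = (13, 15)
  bit 1 = 0: acc unchanged = (13, 15)
  bit 2 = 0: acc unchanged = (13, 15)
  bit 3 = 1: acc = (13, 15) + (1, 5) = (2, 10)

9P = (2, 10)


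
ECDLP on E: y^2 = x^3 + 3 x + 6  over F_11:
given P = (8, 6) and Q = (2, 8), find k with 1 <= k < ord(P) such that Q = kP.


Enumerate multiples of P until we hit Q = (2, 8):
  1P = (8, 6)
  2P = (4, 4)
  3P = (2, 8)
Match found at i = 3.

k = 3


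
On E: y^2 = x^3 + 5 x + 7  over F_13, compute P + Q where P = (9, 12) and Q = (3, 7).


P != Q, so use the chord formula.
s = (y2 - y1) / (x2 - x1) = (8) / (7) mod 13 = 3
x3 = s^2 - x1 - x2 mod 13 = 3^2 - 9 - 3 = 10
y3 = s (x1 - x3) - y1 mod 13 = 3 * (9 - 10) - 12 = 11

P + Q = (10, 11)


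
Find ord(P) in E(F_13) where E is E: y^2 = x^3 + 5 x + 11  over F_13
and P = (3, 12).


Compute successive multiples of P until we hit O:
  1P = (3, 12)
  2P = (3, 1)
  3P = O

ord(P) = 3


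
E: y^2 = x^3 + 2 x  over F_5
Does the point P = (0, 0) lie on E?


Check whether y^2 = x^3 + 2 x + 0 (mod 5) for (x, y) = (0, 0).
LHS: y^2 = 0^2 mod 5 = 0
RHS: x^3 + 2 x + 0 = 0^3 + 2*0 + 0 mod 5 = 0
LHS = RHS

Yes, on the curve


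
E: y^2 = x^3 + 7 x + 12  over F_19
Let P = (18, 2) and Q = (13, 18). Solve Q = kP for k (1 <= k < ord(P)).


Enumerate multiples of P until we hit Q = (13, 18):
  1P = (18, 2)
  2P = (13, 1)
  3P = (4, 16)
  4P = (17, 16)
  5P = (9, 5)
  6P = (9, 14)
  7P = (17, 3)
  8P = (4, 3)
  9P = (13, 18)
Match found at i = 9.

k = 9


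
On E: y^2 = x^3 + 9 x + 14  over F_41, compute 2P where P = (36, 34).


Doubling: s = (3 x1^2 + a) / (2 y1)
s = (3*36^2 + 9) / (2*34) mod 41 = 35
x3 = s^2 - 2 x1 mod 41 = 35^2 - 2*36 = 5
y3 = s (x1 - x3) - y1 mod 41 = 35 * (36 - 5) - 34 = 26

2P = (5, 26)


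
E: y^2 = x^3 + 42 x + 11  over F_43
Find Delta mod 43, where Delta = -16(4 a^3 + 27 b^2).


4 a^3 + 27 b^2 = 4*42^3 + 27*11^2 = 296352 + 3267 = 299619
Delta = -16 * (299619) = -4793904
Delta mod 43 = 37

Delta = 37 (mod 43)


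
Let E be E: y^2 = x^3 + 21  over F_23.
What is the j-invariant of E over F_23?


Delta = -16(4 a^3 + 27 b^2) mod 23 = 20
-1728 * (4 a)^3 = -1728 * (4*0)^3 mod 23 = 0
j = 0 * 20^(-1) mod 23 = 0

j = 0 (mod 23)


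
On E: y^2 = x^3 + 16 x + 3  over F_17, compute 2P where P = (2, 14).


k = 2 = 10_2 (binary, LSB first: 01)
Double-and-add from P = (2, 14):
  bit 0 = 0: acc unchanged = O
  bit 1 = 1: acc = O + (14, 8) = (14, 8)

2P = (14, 8)


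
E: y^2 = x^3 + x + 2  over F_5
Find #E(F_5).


For each x in F_5, count y with y^2 = x^3 + 1 x + 2 mod 5:
  x = 1: RHS = 4, y in [2, 3]  -> 2 point(s)
  x = 4: RHS = 0, y in [0]  -> 1 point(s)
Affine points: 3. Add the point at infinity: total = 4.

#E(F_5) = 4


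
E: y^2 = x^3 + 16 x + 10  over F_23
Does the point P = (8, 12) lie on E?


Check whether y^2 = x^3 + 16 x + 10 (mod 23) for (x, y) = (8, 12).
LHS: y^2 = 12^2 mod 23 = 6
RHS: x^3 + 16 x + 10 = 8^3 + 16*8 + 10 mod 23 = 6
LHS = RHS

Yes, on the curve


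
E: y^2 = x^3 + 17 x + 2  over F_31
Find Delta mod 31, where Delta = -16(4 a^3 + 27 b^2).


4 a^3 + 27 b^2 = 4*17^3 + 27*2^2 = 19652 + 108 = 19760
Delta = -16 * (19760) = -316160
Delta mod 31 = 9

Delta = 9 (mod 31)


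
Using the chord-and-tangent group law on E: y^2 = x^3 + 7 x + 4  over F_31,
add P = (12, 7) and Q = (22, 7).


P != Q, so use the chord formula.
s = (y2 - y1) / (x2 - x1) = (0) / (10) mod 31 = 0
x3 = s^2 - x1 - x2 mod 31 = 0^2 - 12 - 22 = 28
y3 = s (x1 - x3) - y1 mod 31 = 0 * (12 - 28) - 7 = 24

P + Q = (28, 24)


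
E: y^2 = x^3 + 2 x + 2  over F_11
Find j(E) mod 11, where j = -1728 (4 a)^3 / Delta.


Delta = -16(4 a^3 + 27 b^2) mod 11 = 4
-1728 * (4 a)^3 = -1728 * (4*2)^3 mod 11 = 5
j = 5 * 4^(-1) mod 11 = 4

j = 4 (mod 11)


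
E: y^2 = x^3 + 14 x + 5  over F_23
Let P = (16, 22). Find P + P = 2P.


Doubling: s = (3 x1^2 + a) / (2 y1)
s = (3*16^2 + 14) / (2*22) mod 23 = 0
x3 = s^2 - 2 x1 mod 23 = 0^2 - 2*16 = 14
y3 = s (x1 - x3) - y1 mod 23 = 0 * (16 - 14) - 22 = 1

2P = (14, 1)


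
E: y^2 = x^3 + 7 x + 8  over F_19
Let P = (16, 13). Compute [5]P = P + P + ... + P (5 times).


k = 5 = 101_2 (binary, LSB first: 101)
Double-and-add from P = (16, 13):
  bit 0 = 1: acc = O + (16, 13) = (16, 13)
  bit 1 = 0: acc unchanged = (16, 13)
  bit 2 = 1: acc = (16, 13) + (15, 12) = (8, 14)

5P = (8, 14)


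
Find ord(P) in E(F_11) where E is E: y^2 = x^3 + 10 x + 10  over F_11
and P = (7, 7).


Compute successive multiples of P until we hit O:
  1P = (7, 7)
  2P = (9, 2)
  3P = (4, 2)
  4P = (4, 9)
  5P = (9, 9)
  6P = (7, 4)
  7P = O

ord(P) = 7


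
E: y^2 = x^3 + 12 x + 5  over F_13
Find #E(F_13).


For each x in F_13, count y with y^2 = x^3 + 12 x + 5 mod 13:
  x = 3: RHS = 3, y in [4, 9]  -> 2 point(s)
  x = 4: RHS = 0, y in [0]  -> 1 point(s)
  x = 7: RHS = 3, y in [4, 9]  -> 2 point(s)
  x = 9: RHS = 10, y in [6, 7]  -> 2 point(s)
  x = 11: RHS = 12, y in [5, 8]  -> 2 point(s)
Affine points: 9. Add the point at infinity: total = 10.

#E(F_13) = 10


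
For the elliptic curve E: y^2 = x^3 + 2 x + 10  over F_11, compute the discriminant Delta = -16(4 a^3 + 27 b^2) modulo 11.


4 a^3 + 27 b^2 = 4*2^3 + 27*10^2 = 32 + 2700 = 2732
Delta = -16 * (2732) = -43712
Delta mod 11 = 2

Delta = 2 (mod 11)


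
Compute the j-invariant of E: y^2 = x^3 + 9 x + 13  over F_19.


Delta = -16(4 a^3 + 27 b^2) mod 19 = 17
-1728 * (4 a)^3 = -1728 * (4*9)^3 mod 19 = 11
j = 11 * 17^(-1) mod 19 = 4

j = 4 (mod 19)


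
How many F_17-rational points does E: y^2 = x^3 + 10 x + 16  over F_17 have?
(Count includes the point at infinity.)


For each x in F_17, count y with y^2 = x^3 + 10 x + 16 mod 17:
  x = 0: RHS = 16, y in [4, 13]  -> 2 point(s)
  x = 4: RHS = 1, y in [1, 16]  -> 2 point(s)
  x = 5: RHS = 4, y in [2, 15]  -> 2 point(s)
  x = 7: RHS = 4, y in [2, 15]  -> 2 point(s)
  x = 8: RHS = 13, y in [8, 9]  -> 2 point(s)
  x = 9: RHS = 2, y in [6, 11]  -> 2 point(s)
Affine points: 12. Add the point at infinity: total = 13.

#E(F_17) = 13


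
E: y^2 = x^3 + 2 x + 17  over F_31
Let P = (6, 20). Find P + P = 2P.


Doubling: s = (3 x1^2 + a) / (2 y1)
s = (3*6^2 + 2) / (2*20) mod 31 = 26
x3 = s^2 - 2 x1 mod 31 = 26^2 - 2*6 = 13
y3 = s (x1 - x3) - y1 mod 31 = 26 * (6 - 13) - 20 = 15

2P = (13, 15)


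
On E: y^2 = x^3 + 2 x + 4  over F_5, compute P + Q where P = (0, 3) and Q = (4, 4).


P != Q, so use the chord formula.
s = (y2 - y1) / (x2 - x1) = (1) / (4) mod 5 = 4
x3 = s^2 - x1 - x2 mod 5 = 4^2 - 0 - 4 = 2
y3 = s (x1 - x3) - y1 mod 5 = 4 * (0 - 2) - 3 = 4

P + Q = (2, 4)


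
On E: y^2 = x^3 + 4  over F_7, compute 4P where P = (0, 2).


k = 4 = 100_2 (binary, LSB first: 001)
Double-and-add from P = (0, 2):
  bit 0 = 0: acc unchanged = O
  bit 1 = 0: acc unchanged = O
  bit 2 = 1: acc = O + (0, 2) = (0, 2)

4P = (0, 2)


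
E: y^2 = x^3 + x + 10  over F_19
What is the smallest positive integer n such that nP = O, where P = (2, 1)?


Compute successive multiples of P until we hit O:
  1P = (2, 1)
  2P = (5, 8)
  3P = (9, 8)
  4P = (9, 11)
  5P = (5, 11)
  6P = (2, 18)
  7P = O

ord(P) = 7


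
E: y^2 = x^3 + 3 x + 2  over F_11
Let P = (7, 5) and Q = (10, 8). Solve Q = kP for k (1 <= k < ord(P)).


Enumerate multiples of P until we hit Q = (10, 8):
  1P = (7, 5)
  2P = (2, 4)
  3P = (6, 4)
  4P = (10, 3)
  5P = (3, 7)
  6P = (4, 10)
  7P = (4, 1)
  8P = (3, 4)
  9P = (10, 8)
Match found at i = 9.

k = 9


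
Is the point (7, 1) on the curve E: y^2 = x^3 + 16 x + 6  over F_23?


Check whether y^2 = x^3 + 16 x + 6 (mod 23) for (x, y) = (7, 1).
LHS: y^2 = 1^2 mod 23 = 1
RHS: x^3 + 16 x + 6 = 7^3 + 16*7 + 6 mod 23 = 1
LHS = RHS

Yes, on the curve


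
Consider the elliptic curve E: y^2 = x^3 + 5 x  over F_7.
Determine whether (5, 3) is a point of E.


Check whether y^2 = x^3 + 5 x + 0 (mod 7) for (x, y) = (5, 3).
LHS: y^2 = 3^2 mod 7 = 2
RHS: x^3 + 5 x + 0 = 5^3 + 5*5 + 0 mod 7 = 3
LHS != RHS

No, not on the curve


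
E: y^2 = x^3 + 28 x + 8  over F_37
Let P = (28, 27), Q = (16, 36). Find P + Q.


P != Q, so use the chord formula.
s = (y2 - y1) / (x2 - x1) = (9) / (25) mod 37 = 27
x3 = s^2 - x1 - x2 mod 37 = 27^2 - 28 - 16 = 19
y3 = s (x1 - x3) - y1 mod 37 = 27 * (28 - 19) - 27 = 31

P + Q = (19, 31)


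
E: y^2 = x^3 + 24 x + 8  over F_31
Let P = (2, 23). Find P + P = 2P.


Doubling: s = (3 x1^2 + a) / (2 y1)
s = (3*2^2 + 24) / (2*23) mod 31 = 21
x3 = s^2 - 2 x1 mod 31 = 21^2 - 2*2 = 3
y3 = s (x1 - x3) - y1 mod 31 = 21 * (2 - 3) - 23 = 18

2P = (3, 18)


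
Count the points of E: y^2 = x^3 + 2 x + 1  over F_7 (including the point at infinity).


For each x in F_7, count y with y^2 = x^3 + 2 x + 1 mod 7:
  x = 0: RHS = 1, y in [1, 6]  -> 2 point(s)
  x = 1: RHS = 4, y in [2, 5]  -> 2 point(s)
Affine points: 4. Add the point at infinity: total = 5.

#E(F_7) = 5


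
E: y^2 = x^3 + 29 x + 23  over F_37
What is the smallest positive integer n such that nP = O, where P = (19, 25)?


Compute successive multiples of P until we hit O:
  1P = (19, 25)
  2P = (8, 8)
  3P = (13, 28)
  4P = (33, 19)
  5P = (32, 7)
  6P = (12, 8)
  7P = (27, 19)
  8P = (17, 29)
  ... (continuing to 31P)
  31P = O

ord(P) = 31


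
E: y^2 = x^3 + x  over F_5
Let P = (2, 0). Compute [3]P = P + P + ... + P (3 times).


k = 3 = 11_2 (binary, LSB first: 11)
Double-and-add from P = (2, 0):
  bit 0 = 1: acc = O + (2, 0) = (2, 0)
  bit 1 = 1: acc = (2, 0) + O = (2, 0)

3P = (2, 0)


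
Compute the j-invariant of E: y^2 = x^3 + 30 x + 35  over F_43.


Delta = -16(4 a^3 + 27 b^2) mod 43 = 42
-1728 * (4 a)^3 = -1728 * (4*30)^3 mod 43 = 27
j = 27 * 42^(-1) mod 43 = 16

j = 16 (mod 43)


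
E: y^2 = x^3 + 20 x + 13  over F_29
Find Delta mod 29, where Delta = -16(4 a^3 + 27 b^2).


4 a^3 + 27 b^2 = 4*20^3 + 27*13^2 = 32000 + 4563 = 36563
Delta = -16 * (36563) = -585008
Delta mod 29 = 9

Delta = 9 (mod 29)


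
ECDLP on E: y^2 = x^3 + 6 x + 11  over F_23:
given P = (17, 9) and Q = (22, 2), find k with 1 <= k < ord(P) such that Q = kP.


Enumerate multiples of P until we hit Q = (22, 2):
  1P = (17, 9)
  2P = (1, 8)
  3P = (13, 20)
  4P = (2, 13)
  5P = (10, 6)
  6P = (22, 2)
Match found at i = 6.

k = 6


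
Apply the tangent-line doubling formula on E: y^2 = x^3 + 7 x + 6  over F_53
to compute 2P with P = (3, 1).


Doubling: s = (3 x1^2 + a) / (2 y1)
s = (3*3^2 + 7) / (2*1) mod 53 = 17
x3 = s^2 - 2 x1 mod 53 = 17^2 - 2*3 = 18
y3 = s (x1 - x3) - y1 mod 53 = 17 * (3 - 18) - 1 = 9

2P = (18, 9)


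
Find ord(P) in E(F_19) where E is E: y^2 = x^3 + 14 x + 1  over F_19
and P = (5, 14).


Compute successive multiples of P until we hit O:
  1P = (5, 14)
  2P = (1, 15)
  3P = (0, 18)
  4P = (4, 8)
  5P = (8, 6)
  6P = (11, 2)
  7P = (7, 9)
  8P = (18, 9)
  ... (continuing to 27P)
  27P = O

ord(P) = 27


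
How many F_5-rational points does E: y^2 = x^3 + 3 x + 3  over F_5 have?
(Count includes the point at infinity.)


For each x in F_5, count y with y^2 = x^3 + 3 x + 3 mod 5:
  x = 3: RHS = 4, y in [2, 3]  -> 2 point(s)
  x = 4: RHS = 4, y in [2, 3]  -> 2 point(s)
Affine points: 4. Add the point at infinity: total = 5.

#E(F_5) = 5


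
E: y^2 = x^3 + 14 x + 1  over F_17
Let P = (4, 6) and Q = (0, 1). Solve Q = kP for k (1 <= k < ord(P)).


Enumerate multiples of P until we hit Q = (0, 1):
  1P = (4, 6)
  2P = (5, 3)
  3P = (0, 16)
  4P = (15, 13)
  5P = (14, 0)
  6P = (15, 4)
  7P = (0, 1)
Match found at i = 7.

k = 7


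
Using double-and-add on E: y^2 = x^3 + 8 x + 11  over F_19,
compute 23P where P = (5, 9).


k = 23 = 10111_2 (binary, LSB first: 11101)
Double-and-add from P = (5, 9):
  bit 0 = 1: acc = O + (5, 9) = (5, 9)
  bit 1 = 1: acc = (5, 9) + (1, 1) = (17, 5)
  bit 2 = 1: acc = (17, 5) + (14, 13) = (12, 7)
  bit 3 = 0: acc unchanged = (12, 7)
  bit 4 = 1: acc = (12, 7) + (2, 15) = (14, 6)

23P = (14, 6)


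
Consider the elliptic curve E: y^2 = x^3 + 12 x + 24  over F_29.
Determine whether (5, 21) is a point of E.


Check whether y^2 = x^3 + 12 x + 24 (mod 29) for (x, y) = (5, 21).
LHS: y^2 = 21^2 mod 29 = 6
RHS: x^3 + 12 x + 24 = 5^3 + 12*5 + 24 mod 29 = 6
LHS = RHS

Yes, on the curve


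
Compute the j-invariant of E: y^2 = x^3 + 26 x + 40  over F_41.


Delta = -16(4 a^3 + 27 b^2) mod 41 = 31
-1728 * (4 a)^3 = -1728 * (4*26)^3 mod 41 = 31
j = 31 * 31^(-1) mod 41 = 1

j = 1 (mod 41)


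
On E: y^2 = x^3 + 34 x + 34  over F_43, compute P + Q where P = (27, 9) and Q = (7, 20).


P != Q, so use the chord formula.
s = (y2 - y1) / (x2 - x1) = (11) / (23) mod 43 = 36
x3 = s^2 - x1 - x2 mod 43 = 36^2 - 27 - 7 = 15
y3 = s (x1 - x3) - y1 mod 43 = 36 * (27 - 15) - 9 = 36

P + Q = (15, 36)


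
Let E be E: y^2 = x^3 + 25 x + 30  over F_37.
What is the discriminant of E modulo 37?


4 a^3 + 27 b^2 = 4*25^3 + 27*30^2 = 62500 + 24300 = 86800
Delta = -16 * (86800) = -1388800
Delta mod 37 = 32

Delta = 32 (mod 37)


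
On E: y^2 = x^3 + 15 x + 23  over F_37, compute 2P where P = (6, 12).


Doubling: s = (3 x1^2 + a) / (2 y1)
s = (3*6^2 + 15) / (2*12) mod 37 = 19
x3 = s^2 - 2 x1 mod 37 = 19^2 - 2*6 = 16
y3 = s (x1 - x3) - y1 mod 37 = 19 * (6 - 16) - 12 = 20

2P = (16, 20)


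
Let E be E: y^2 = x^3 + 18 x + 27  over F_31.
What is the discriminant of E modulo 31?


4 a^3 + 27 b^2 = 4*18^3 + 27*27^2 = 23328 + 19683 = 43011
Delta = -16 * (43011) = -688176
Delta mod 31 = 24

Delta = 24 (mod 31)


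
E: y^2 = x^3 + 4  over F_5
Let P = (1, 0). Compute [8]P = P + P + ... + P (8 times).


k = 8 = 1000_2 (binary, LSB first: 0001)
Double-and-add from P = (1, 0):
  bit 0 = 0: acc unchanged = O
  bit 1 = 0: acc unchanged = O
  bit 2 = 0: acc unchanged = O
  bit 3 = 1: acc = O + O = O

8P = O


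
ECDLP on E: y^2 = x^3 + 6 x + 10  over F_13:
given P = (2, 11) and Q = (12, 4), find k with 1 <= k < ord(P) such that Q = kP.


Enumerate multiples of P until we hit Q = (12, 4):
  1P = (2, 11)
  2P = (0, 6)
  3P = (1, 11)
  4P = (10, 2)
  5P = (11, 4)
  6P = (12, 4)
Match found at i = 6.

k = 6


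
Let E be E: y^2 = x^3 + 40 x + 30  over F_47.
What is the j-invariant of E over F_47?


Delta = -16(4 a^3 + 27 b^2) mod 47 = 34
-1728 * (4 a)^3 = -1728 * (4*40)^3 mod 47 = 14
j = 14 * 34^(-1) mod 47 = 17

j = 17 (mod 47)


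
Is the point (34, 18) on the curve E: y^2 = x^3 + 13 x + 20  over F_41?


Check whether y^2 = x^3 + 13 x + 20 (mod 41) for (x, y) = (34, 18).
LHS: y^2 = 18^2 mod 41 = 37
RHS: x^3 + 13 x + 20 = 34^3 + 13*34 + 20 mod 41 = 37
LHS = RHS

Yes, on the curve


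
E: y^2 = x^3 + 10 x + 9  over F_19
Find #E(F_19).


For each x in F_19, count y with y^2 = x^3 + 10 x + 9 mod 19:
  x = 0: RHS = 9, y in [3, 16]  -> 2 point(s)
  x = 1: RHS = 1, y in [1, 18]  -> 2 point(s)
  x = 3: RHS = 9, y in [3, 16]  -> 2 point(s)
  x = 6: RHS = 0, y in [0]  -> 1 point(s)
  x = 7: RHS = 4, y in [2, 17]  -> 2 point(s)
  x = 9: RHS = 11, y in [7, 12]  -> 2 point(s)
  x = 10: RHS = 7, y in [8, 11]  -> 2 point(s)
  x = 11: RHS = 6, y in [5, 14]  -> 2 point(s)
  x = 14: RHS = 5, y in [9, 10]  -> 2 point(s)
  x = 15: RHS = 0, y in [0]  -> 1 point(s)
  x = 16: RHS = 9, y in [3, 16]  -> 2 point(s)
  x = 17: RHS = 0, y in [0]  -> 1 point(s)
  x = 18: RHS = 17, y in [6, 13]  -> 2 point(s)
Affine points: 23. Add the point at infinity: total = 24.

#E(F_19) = 24


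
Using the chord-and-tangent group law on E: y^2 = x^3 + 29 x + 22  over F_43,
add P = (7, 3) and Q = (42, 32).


P != Q, so use the chord formula.
s = (y2 - y1) / (x2 - x1) = (29) / (35) mod 43 = 34
x3 = s^2 - x1 - x2 mod 43 = 34^2 - 7 - 42 = 32
y3 = s (x1 - x3) - y1 mod 43 = 34 * (7 - 32) - 3 = 7

P + Q = (32, 7)


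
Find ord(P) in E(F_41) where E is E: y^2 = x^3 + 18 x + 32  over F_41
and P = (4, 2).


Compute successive multiples of P until we hit O:
  1P = (4, 2)
  2P = (8, 14)
  3P = (38, 19)
  4P = (30, 26)
  5P = (3, 21)
  6P = (26, 6)
  7P = (9, 12)
  8P = (32, 24)
  ... (continuing to 40P)
  40P = O

ord(P) = 40


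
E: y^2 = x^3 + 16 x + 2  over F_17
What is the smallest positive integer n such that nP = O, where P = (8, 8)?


Compute successive multiples of P until we hit O:
  1P = (8, 8)
  2P = (0, 11)
  3P = (11, 8)
  4P = (15, 9)
  5P = (2, 5)
  6P = (3, 3)
  7P = (7, 10)
  8P = (6, 5)
  ... (continuing to 25P)
  25P = O

ord(P) = 25


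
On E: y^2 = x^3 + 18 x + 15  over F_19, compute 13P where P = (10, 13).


k = 13 = 1101_2 (binary, LSB first: 1011)
Double-and-add from P = (10, 13):
  bit 0 = 1: acc = O + (10, 13) = (10, 13)
  bit 1 = 0: acc unchanged = (10, 13)
  bit 2 = 1: acc = (10, 13) + (11, 9) = (14, 3)
  bit 3 = 1: acc = (14, 3) + (17, 16) = (11, 10)

13P = (11, 10)
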